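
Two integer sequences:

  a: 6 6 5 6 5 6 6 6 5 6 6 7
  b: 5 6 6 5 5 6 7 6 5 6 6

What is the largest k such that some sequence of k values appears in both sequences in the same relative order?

9

One common subsequence of length 9: 6 [1,2], 6 [2,3], 5 [3,4], 5 [5,5], 6 [6,6], 6 [8,8], 5 [9,9], 6 [10,10], 6 [11,11]. Since dp[12][11] = 9, nothing longer is possible.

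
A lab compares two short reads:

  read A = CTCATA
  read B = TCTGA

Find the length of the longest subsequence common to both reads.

Taking T [2,1], C [3,2], T [5,3], A [6,5] gives a common subsequence of length 4. dp[6][5] = 4 confirms this is the maximum.

4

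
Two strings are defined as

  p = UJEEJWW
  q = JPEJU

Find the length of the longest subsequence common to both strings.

Taking J [2,1] → E [4,3] → J [5,4] gives a common subsequence of length 3. Since dp[7][5] = 3, nothing longer is possible.

3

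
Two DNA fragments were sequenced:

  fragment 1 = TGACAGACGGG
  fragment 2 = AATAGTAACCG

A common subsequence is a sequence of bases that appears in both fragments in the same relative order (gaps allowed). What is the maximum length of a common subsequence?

6

Let dp[i][j] be the LCS length of the first i bases of fragment 1 and the first j bases of fragment 2. dp[i][j] = dp[i-1][j-1]+1 when the i-th and j-th bases match, else max(dp[i-1][j], dp[i][j-1]).
    ·  A  A  T  A  G  T  A  A  C  C  G
 ·  0  0  0  0  0  0  0  0  0  0  0  0
 T  0  0  0  1  1  1  1  1  1  1  1  1
 G  0  0  0  1  1  2  2  2  2  2  2  2
 A  0  1  1  1  2  2  2  3  3  3  3  3
 C  0  1  1  1  2  2  2  3  3  4  4  4
 A  0  1  2  2  2  2  2  3  4  4  4  4
 G  0  1  2  2  2  3  3  3  4  4  4  5
 A  0  1  2  2  3  3  3  4  4  4  4  5
 C  0  1  2  2  3  3  3  4  4  5  5  5
 G  0  1  2  2  3  4  4  4  4  5  5  6
 G  0  1  2  2  3  4  4  4  4  5  5  6
 G  0  1  2  2  3  4  4  4  4  5  5  6
dp[11][11] = 6. One LCS (by backtracking along matches): TGACCG.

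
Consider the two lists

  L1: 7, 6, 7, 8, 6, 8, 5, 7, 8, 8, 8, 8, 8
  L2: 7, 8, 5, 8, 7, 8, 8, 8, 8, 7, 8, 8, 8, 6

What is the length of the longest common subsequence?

9

Match 7 [1,1] → 7 [3,5] → 8 [4,6] → 8 [6,7] → 8 [9,8] → 8 [10,9] → 8 [11,11] → 8 [12,12] → 8 [13,13] — 9 values in the same relative order in both. dp[13][14] = 9 confirms this is the maximum.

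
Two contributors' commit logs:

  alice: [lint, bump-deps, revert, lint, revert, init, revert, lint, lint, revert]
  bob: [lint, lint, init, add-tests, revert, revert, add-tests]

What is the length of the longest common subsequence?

5

One common subsequence of length 5: lint (alice #1, bob #1), lint (alice #4, bob #2), init (alice #6, bob #3), revert (alice #7, bob #5), revert (alice #10, bob #6), and the DP table's final entry dp[10][7] is also 5, so no common subsequence is longer.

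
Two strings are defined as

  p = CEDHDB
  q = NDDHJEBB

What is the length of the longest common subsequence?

Pick D (p #3, q #3), H (p #4, q #4), B (p #6, q #8); all 3 characters appear in both, in order, and the DP table's final entry dp[6][8] is also 3, so no common subsequence is longer.

3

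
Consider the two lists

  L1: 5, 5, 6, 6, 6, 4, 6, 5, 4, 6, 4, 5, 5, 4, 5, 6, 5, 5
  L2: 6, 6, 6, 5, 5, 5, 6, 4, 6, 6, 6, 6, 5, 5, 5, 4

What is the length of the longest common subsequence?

10

Taking 5 at L1[1]=L2[5], 5 at L1[2]=L2[6], 6 at L1[3]=L2[9], 6 at L1[4]=L2[10], 6 at L1[5]=L2[11], 6 at L1[7]=L2[12], 5 at L1[8]=L2[13], 5 at L1[12]=L2[14], 5 at L1[13]=L2[15], 4 at L1[14]=L2[16] gives a common subsequence of length 10. The LCS DP gives dp[18][16] = 10, so this is optimal.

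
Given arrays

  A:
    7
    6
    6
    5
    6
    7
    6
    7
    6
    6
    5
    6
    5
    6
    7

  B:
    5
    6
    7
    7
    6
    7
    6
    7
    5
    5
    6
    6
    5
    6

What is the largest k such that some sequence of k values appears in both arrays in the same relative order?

10

Match 5 [4,1], 6 [5,2], 7 [6,4], 6 [7,5], 7 [8,6], 6 [9,7], 6 [10,11], 6 [12,12], 5 [13,13], 6 [14,14] — 10 values in the same relative order in both. dp[15][14] = 10 confirms this is the maximum.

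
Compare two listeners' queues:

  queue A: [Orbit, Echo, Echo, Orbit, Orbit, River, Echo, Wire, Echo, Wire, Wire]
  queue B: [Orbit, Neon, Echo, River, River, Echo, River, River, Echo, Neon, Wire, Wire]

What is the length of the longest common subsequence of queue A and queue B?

7

Pick Orbit at queue A[1]=queue B[1] → Echo at queue A[2]=queue B[3] → Echo at queue A[3]=queue B[6] → River at queue A[6]=queue B[8] → Echo at queue A[7]=queue B[9] → Wire at queue A[10]=queue B[11] → Wire at queue A[11]=queue B[12]; all 7 songs appear in both, in order. The LCS DP gives dp[11][12] = 7, so this is optimal.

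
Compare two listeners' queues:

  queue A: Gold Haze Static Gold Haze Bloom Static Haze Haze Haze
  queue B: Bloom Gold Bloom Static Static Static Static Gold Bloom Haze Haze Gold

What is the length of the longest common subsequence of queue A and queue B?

6

Match Gold (queue A #1, queue B #2) → Static (queue A #3, queue B #7) → Gold (queue A #4, queue B #8) → Bloom (queue A #6, queue B #9) → Haze (queue A #8, queue B #10) → Haze (queue A #9, queue B #11) — 6 songs in the same relative order in both. dp[10][12] = 6 confirms this is the maximum.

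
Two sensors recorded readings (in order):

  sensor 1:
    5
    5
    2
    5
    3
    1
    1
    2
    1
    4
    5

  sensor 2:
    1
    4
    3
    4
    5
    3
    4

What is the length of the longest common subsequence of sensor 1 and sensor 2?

3

Let dp[i][j] be the LCS length of the first i values of sensor 1 and the first j values of sensor 2. dp[i][j] = dp[i-1][j-1]+1 when the i-th and j-th values match, else max(dp[i-1][j], dp[i][j-1]).
    ·  1  4  3  4  5  3  4
 ·  0  0  0  0  0  0  0  0
 5  0  0  0  0  0  1  1  1
 5  0  0  0  0  0  1  1  1
 2  0  0  0  0  0  1  1  1
 5  0  0  0  0  0  1  1  1
 3  0  0  0  1  1  1  2  2
 1  0  1  1  1  1  1  2  2
 1  0  1  1  1  1  1  2  2
 2  0  1  1  1  1  1  2  2
 1  0  1  1  1  1  1  2  2
 4  0  1  2  2  2  2  2  3
 5  0  1  2  2  2  3  3  3
dp[11][7] = 3. One LCS (by backtracking along matches): 5, 3, 4.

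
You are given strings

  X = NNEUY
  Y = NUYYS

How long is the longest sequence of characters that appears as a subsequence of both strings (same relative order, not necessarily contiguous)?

Pick N [2,1] → U [4,2] → Y [5,4]; all 3 characters appear in both, in order. The LCS DP gives dp[5][5] = 3, so this is optimal.

3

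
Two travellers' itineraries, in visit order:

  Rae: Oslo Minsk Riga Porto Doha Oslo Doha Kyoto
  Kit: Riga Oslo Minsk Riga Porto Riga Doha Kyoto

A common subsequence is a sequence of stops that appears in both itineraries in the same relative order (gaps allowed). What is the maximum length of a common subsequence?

6

One common subsequence of length 6: Oslo at Rae[1]=Kit[2]; then Minsk at Rae[2]=Kit[3]; then Riga at Rae[3]=Kit[4]; then Porto at Rae[4]=Kit[5]; then Doha at Rae[7]=Kit[7]; then Kyoto at Rae[8]=Kit[8]. dp[8][8] = 6 confirms this is the maximum.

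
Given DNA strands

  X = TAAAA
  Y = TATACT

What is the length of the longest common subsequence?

3

Let dp[i][j] be the LCS length of the first i bases of X and the first j bases of Y. dp[i][j] = dp[i-1][j-1]+1 when the i-th and j-th bases match, else max(dp[i-1][j], dp[i][j-1]).
    ·  T  A  T  A  C  T
 ·  0  0  0  0  0  0  0
 T  0  1  1  1  1  1  1
 A  0  1  2  2  2  2  2
 A  0  1  2  2  3  3  3
 A  0  1  2  2  3  3  3
 A  0  1  2  2  3  3  3
dp[5][6] = 3. One LCS (by backtracking along matches): TAA.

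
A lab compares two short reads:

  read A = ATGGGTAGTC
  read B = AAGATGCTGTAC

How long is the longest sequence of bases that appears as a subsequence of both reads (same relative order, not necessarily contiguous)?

7

Match A at read A[1]=read B[4] → T at read A[2]=read B[5] → G at read A[3]=read B[6] → G at read A[5]=read B[9] → T at read A[6]=read B[10] → A at read A[7]=read B[11] → C at read A[10]=read B[12] — 7 bases in the same relative order in both. dp[10][12] = 7 confirms this is the maximum.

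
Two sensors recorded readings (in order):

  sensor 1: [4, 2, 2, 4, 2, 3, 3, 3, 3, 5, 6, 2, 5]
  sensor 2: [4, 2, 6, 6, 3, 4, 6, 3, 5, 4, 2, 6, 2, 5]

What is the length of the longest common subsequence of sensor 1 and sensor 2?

Pick 4 at sensor 1[1]=sensor 2[1], 2 at sensor 1[2]=sensor 2[2], 4 at sensor 1[4]=sensor 2[6], 3 at sensor 1[9]=sensor 2[8], 5 at sensor 1[10]=sensor 2[9], 6 at sensor 1[11]=sensor 2[12], 2 at sensor 1[12]=sensor 2[13], 5 at sensor 1[13]=sensor 2[14]; all 8 values appear in both, in order. Since dp[13][14] = 8, nothing longer is possible.

8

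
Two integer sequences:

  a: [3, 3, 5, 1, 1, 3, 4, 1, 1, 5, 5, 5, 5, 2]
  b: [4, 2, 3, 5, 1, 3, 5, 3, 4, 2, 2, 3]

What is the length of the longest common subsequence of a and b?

Match 3 (a #1, b #3) → 3 (a #2, b #6) → 5 (a #3, b #7) → 3 (a #6, b #8) → 4 (a #7, b #9) → 2 (a #14, b #11) — 6 values in the same relative order in both. dp[14][12] = 6 confirms this is the maximum.

6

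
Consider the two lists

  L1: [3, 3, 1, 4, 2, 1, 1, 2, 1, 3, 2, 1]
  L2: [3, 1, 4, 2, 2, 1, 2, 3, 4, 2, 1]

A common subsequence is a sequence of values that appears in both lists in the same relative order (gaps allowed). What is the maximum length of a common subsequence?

One common subsequence of length 9: 3 at L1[2]=L2[1], 1 at L1[3]=L2[2], 4 at L1[4]=L2[3], 2 at L1[5]=L2[5], 1 at L1[7]=L2[6], 2 at L1[8]=L2[7], 3 at L1[10]=L2[8], 2 at L1[11]=L2[10], 1 at L1[12]=L2[11]. The LCS DP gives dp[12][11] = 9, so this is optimal.

9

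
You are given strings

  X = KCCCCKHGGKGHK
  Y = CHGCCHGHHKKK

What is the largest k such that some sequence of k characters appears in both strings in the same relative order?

7

Taking C at X[2]=Y[1], then C at X[4]=Y[4], then C at X[5]=Y[5], then H at X[7]=Y[6], then G at X[8]=Y[7], then K at X[10]=Y[11], then K at X[13]=Y[12] gives a common subsequence of length 7. dp[13][12] = 7 confirms this is the maximum.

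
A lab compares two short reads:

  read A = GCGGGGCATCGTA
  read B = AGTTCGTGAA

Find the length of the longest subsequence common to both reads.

6

One common subsequence of length 6: G at read A[1]=read B[2]; then C at read A[2]=read B[5]; then G at read A[3]=read B[6]; then G at read A[6]=read B[8]; then A at read A[8]=read B[9]; then A at read A[13]=read B[10]. The LCS DP gives dp[13][10] = 6, so this is optimal.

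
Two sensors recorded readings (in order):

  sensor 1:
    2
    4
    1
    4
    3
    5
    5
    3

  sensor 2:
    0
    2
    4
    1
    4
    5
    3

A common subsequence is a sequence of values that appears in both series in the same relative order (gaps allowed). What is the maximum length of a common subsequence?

6

Let dp[i][j] be the LCS length of the first i values of sensor 1 and the first j values of sensor 2. dp[i][j] = dp[i-1][j-1]+1 when the i-th and j-th values match, else max(dp[i-1][j], dp[i][j-1]).
    ·  0  2  4  1  4  5  3
 ·  0  0  0  0  0  0  0  0
 2  0  0  1  1  1  1  1  1
 4  0  0  1  2  2  2  2  2
 1  0  0  1  2  3  3  3  3
 4  0  0  1  2  3  4  4  4
 3  0  0  1  2  3  4  4  5
 5  0  0  1  2  3  4  5  5
 5  0  0  1  2  3  4  5  5
 3  0  0  1  2  3  4  5  6
dp[8][7] = 6. One LCS (by backtracking along matches): 2, 4, 1, 4, 5, 3.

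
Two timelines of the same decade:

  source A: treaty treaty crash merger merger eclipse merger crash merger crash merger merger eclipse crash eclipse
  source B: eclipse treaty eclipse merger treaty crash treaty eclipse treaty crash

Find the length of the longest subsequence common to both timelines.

6

Match treaty [2,2], eclipse [6,3], merger [7,4], crash [8,6], eclipse [13,8], crash [14,10] — 6 events in the same relative order in both, and the DP table's final entry dp[15][10] is also 6, so no common subsequence is longer.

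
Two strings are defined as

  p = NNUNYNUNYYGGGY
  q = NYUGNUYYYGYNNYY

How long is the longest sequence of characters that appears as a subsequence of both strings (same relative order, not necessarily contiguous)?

8

Taking N [1,1], then N [2,5], then U [3,6], then Y [5,11], then N [6,12], then N [8,13], then Y [10,14], then Y [14,15] gives a common subsequence of length 8. Since dp[14][15] = 8, nothing longer is possible.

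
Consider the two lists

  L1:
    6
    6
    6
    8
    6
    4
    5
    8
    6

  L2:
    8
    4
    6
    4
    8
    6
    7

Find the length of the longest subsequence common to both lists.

Taking 8 (L1 #4, L2 #1); then 6 (L1 #5, L2 #3); then 4 (L1 #6, L2 #4); then 8 (L1 #8, L2 #5); then 6 (L1 #9, L2 #6) gives a common subsequence of length 5. The LCS DP gives dp[9][7] = 5, so this is optimal.

5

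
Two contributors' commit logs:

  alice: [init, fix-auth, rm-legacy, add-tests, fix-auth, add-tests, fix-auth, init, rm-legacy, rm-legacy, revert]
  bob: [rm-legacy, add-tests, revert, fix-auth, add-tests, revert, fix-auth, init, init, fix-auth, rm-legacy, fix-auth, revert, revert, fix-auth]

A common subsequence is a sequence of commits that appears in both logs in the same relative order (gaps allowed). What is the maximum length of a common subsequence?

Pick rm-legacy at alice[3]=bob[1], then add-tests at alice[4]=bob[2], then fix-auth at alice[5]=bob[4], then add-tests at alice[6]=bob[5], then fix-auth at alice[7]=bob[7], then init at alice[8]=bob[9], then rm-legacy at alice[9]=bob[11], then revert at alice[11]=bob[14]; all 8 commits appear in both, in order. The LCS DP gives dp[11][15] = 8, so this is optimal.

8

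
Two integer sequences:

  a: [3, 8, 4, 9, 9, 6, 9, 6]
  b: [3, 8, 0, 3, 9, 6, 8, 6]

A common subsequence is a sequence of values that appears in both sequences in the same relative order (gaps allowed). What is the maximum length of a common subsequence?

Match 3 (a #1, b #1), then 8 (a #2, b #2), then 9 (a #5, b #5), then 6 (a #6, b #6), then 6 (a #8, b #8) — 5 values in the same relative order in both. dp[8][8] = 5 confirms this is the maximum.

5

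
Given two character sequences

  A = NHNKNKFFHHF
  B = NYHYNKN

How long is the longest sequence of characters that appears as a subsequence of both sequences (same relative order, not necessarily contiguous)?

Let dp[i][j] be the LCS length of the first i characters of A and the first j characters of B. dp[i][j] = dp[i-1][j-1]+1 when the i-th and j-th characters match, else max(dp[i-1][j], dp[i][j-1]).
    ·  N  Y  H  Y  N  K  N
 ·  0  0  0  0  0  0  0  0
 N  0  1  1  1  1  1  1  1
 H  0  1  1  2  2  2  2  2
 N  0  1  1  2  2  3  3  3
 K  0  1  1  2  2  3  4  4
 N  0  1  1  2  2  3  4  5
 K  0  1  1  2  2  3  4  5
 F  0  1  1  2  2  3  4  5
 F  0  1  1  2  2  3  4  5
 H  0  1  1  2  2  3  4  5
 H  0  1  1  2  2  3  4  5
 F  0  1  1  2  2  3  4  5
dp[11][7] = 5. One LCS (by backtracking along matches): NHNKN.

5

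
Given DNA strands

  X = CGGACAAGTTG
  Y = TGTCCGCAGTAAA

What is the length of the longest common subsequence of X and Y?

One common subsequence of length 6: C (X #1, Y #5), G (X #2, Y #6), G (X #3, Y #9), A (X #4, Y #11), A (X #6, Y #12), A (X #7, Y #13), and the DP table's final entry dp[11][13] is also 6, so no common subsequence is longer.

6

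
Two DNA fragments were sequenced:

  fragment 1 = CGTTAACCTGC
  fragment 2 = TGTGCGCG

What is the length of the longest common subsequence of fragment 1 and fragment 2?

5

Let dp[i][j] be the LCS length of the first i bases of fragment 1 and the first j bases of fragment 2. dp[i][j] = dp[i-1][j-1]+1 when the i-th and j-th bases match, else max(dp[i-1][j], dp[i][j-1]).
    ·  T  G  T  G  C  G  C  G
 ·  0  0  0  0  0  0  0  0  0
 C  0  0  0  0  0  1  1  1  1
 G  0  0  1  1  1  1  2  2  2
 T  0  1  1  2  2  2  2  2  2
 T  0  1  1  2  2  2  2  2  2
 A  0  1  1  2  2  2  2  2  2
 A  0  1  1  2  2  2  2  2  2
 C  0  1  1  2  2  3  3  3  3
 C  0  1  1  2  2  3  3  4  4
 T  0  1  1  2  2  3  3  4  4
 G  0  1  2  2  3  3  4  4  5
 C  0  1  2  2  3  4  4  5  5
dp[11][8] = 5. One LCS (by backtracking along matches): GTCCG.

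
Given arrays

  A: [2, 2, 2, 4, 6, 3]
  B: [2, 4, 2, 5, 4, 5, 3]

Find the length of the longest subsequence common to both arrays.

4

Let dp[i][j] be the LCS length of the first i values of A and the first j values of B. dp[i][j] = dp[i-1][j-1]+1 when the i-th and j-th values match, else max(dp[i-1][j], dp[i][j-1]).
    ·  2  4  2  5  4  5  3
 ·  0  0  0  0  0  0  0  0
 2  0  1  1  1  1  1  1  1
 2  0  1  1  2  2  2  2  2
 2  0  1  1  2  2  2  2  2
 4  0  1  2  2  2  3  3  3
 6  0  1  2  2  2  3  3  3
 3  0  1  2  2  2  3  3  4
dp[6][7] = 4. One LCS (by backtracking along matches): 2, 2, 4, 3.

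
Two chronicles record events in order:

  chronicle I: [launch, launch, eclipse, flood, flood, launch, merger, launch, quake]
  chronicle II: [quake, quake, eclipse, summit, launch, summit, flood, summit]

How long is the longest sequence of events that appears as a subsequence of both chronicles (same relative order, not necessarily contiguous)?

One common subsequence of length 2: launch at chronicle I[1]=chronicle II[5], then flood at chronicle I[4]=chronicle II[7]. Since dp[9][8] = 2, nothing longer is possible.

2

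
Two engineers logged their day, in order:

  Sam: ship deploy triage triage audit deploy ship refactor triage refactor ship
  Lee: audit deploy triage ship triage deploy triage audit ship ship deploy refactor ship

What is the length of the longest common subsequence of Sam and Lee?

7

Match ship [1,4], then deploy [2,6], then triage [4,7], then audit [5,8], then deploy [6,11], then refactor [10,12], then ship [11,13] — 7 tasks in the same relative order in both, and the DP table's final entry dp[11][13] is also 7, so no common subsequence is longer.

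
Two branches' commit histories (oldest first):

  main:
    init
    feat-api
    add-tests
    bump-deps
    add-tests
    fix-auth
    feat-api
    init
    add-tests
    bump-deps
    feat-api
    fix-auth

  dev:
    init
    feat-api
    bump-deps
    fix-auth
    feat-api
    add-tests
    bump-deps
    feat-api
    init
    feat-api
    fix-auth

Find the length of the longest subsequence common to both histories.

9

Match init [1,1], feat-api [2,2], bump-deps [4,3], fix-auth [6,4], feat-api [7,5], add-tests [9,6], bump-deps [10,7], feat-api [11,10], fix-auth [12,11] — 9 commits in the same relative order in both. Since dp[12][11] = 9, nothing longer is possible.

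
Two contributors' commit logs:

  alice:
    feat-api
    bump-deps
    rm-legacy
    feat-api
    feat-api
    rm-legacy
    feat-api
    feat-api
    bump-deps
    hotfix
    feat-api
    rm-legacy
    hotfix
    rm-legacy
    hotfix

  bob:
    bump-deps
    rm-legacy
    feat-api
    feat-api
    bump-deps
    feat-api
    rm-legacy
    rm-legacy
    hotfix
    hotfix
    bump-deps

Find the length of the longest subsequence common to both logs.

9

Pick bump-deps [2,1], then rm-legacy [6,2], then feat-api [7,3], then feat-api [8,4], then bump-deps [9,5], then feat-api [11,6], then rm-legacy [12,8], then hotfix [13,9], then hotfix [15,10]; all 9 commits appear in both, in order. dp[15][11] = 9 confirms this is the maximum.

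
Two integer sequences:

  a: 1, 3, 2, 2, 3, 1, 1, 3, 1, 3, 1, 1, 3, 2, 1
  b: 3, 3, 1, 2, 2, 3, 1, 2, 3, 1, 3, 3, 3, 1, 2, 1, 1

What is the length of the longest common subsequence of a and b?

Match 1 [1,3], then 2 [3,4], then 2 [4,5], then 3 [5,6], then 1 [6,7], then 1 [7,10], then 3 [8,12], then 3 [10,13], then 1 [11,14], then 1 [12,16], then 1 [15,17] — 11 values in the same relative order in both, and the DP table's final entry dp[15][17] is also 11, so no common subsequence is longer.

11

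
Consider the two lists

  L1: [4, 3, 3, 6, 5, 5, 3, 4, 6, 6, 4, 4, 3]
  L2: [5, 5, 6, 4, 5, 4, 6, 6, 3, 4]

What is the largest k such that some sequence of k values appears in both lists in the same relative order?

Taking 4 (L1 #1, L2 #4) → 5 (L1 #6, L2 #5) → 4 (L1 #8, L2 #6) → 6 (L1 #9, L2 #7) → 6 (L1 #10, L2 #8) → 4 (L1 #12, L2 #10) gives a common subsequence of length 6. Since dp[13][10] = 6, nothing longer is possible.

6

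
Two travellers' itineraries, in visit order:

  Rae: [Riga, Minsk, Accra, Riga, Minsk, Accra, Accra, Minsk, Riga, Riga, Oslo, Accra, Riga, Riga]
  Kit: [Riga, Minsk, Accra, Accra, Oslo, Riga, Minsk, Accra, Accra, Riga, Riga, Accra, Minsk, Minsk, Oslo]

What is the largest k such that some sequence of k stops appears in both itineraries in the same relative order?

10

Taking Riga (Rae #1, Kit #1), then Minsk (Rae #2, Kit #2), then Accra (Rae #3, Kit #4), then Riga (Rae #4, Kit #6), then Minsk (Rae #5, Kit #7), then Accra (Rae #6, Kit #8), then Accra (Rae #7, Kit #9), then Riga (Rae #9, Kit #10), then Riga (Rae #10, Kit #11), then Oslo (Rae #11, Kit #15) gives a common subsequence of length 10. dp[14][15] = 10 confirms this is the maximum.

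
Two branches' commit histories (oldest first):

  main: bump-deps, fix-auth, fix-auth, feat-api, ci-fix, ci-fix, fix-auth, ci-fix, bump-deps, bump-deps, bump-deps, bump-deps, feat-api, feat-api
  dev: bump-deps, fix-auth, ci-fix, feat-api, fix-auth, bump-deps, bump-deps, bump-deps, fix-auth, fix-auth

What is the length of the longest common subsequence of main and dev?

Match bump-deps [1,1], then fix-auth [2,2], then feat-api [4,4], then fix-auth [7,5], then bump-deps [9,6], then bump-deps [10,7], then bump-deps [11,8] — 7 commits in the same relative order in both, and the DP table's final entry dp[14][10] is also 7, so no common subsequence is longer.

7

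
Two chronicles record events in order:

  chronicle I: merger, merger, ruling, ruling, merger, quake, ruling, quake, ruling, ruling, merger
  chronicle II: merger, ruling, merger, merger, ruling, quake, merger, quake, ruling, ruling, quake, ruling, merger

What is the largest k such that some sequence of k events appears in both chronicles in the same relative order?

Taking merger at chronicle I[1]=chronicle II[3]; then merger at chronicle I[2]=chronicle II[4]; then ruling at chronicle I[3]=chronicle II[5]; then merger at chronicle I[5]=chronicle II[7]; then quake at chronicle I[6]=chronicle II[8]; then ruling at chronicle I[7]=chronicle II[10]; then quake at chronicle I[8]=chronicle II[11]; then ruling at chronicle I[10]=chronicle II[12]; then merger at chronicle I[11]=chronicle II[13] gives a common subsequence of length 9, and the DP table's final entry dp[11][13] is also 9, so no common subsequence is longer.

9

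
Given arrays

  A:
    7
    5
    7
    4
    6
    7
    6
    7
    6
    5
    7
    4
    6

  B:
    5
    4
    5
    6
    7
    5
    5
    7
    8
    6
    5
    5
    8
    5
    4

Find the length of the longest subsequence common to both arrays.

Match 5 at A[2]=B[1] → 4 at A[4]=B[2] → 6 at A[5]=B[4] → 7 at A[6]=B[5] → 7 at A[8]=B[8] → 6 at A[9]=B[10] → 5 at A[10]=B[14] → 4 at A[12]=B[15] — 8 values in the same relative order in both. The LCS DP gives dp[13][15] = 8, so this is optimal.

8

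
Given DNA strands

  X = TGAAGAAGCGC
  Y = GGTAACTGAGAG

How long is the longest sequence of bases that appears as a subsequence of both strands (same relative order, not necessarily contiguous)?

7

Let dp[i][j] be the LCS length of the first i bases of X and the first j bases of Y. dp[i][j] = dp[i-1][j-1]+1 when the i-th and j-th bases match, else max(dp[i-1][j], dp[i][j-1]).
    ·  G  G  T  A  A  C  T  G  A  G  A  G
 ·  0  0  0  0  0  0  0  0  0  0  0  0  0
 T  0  0  0  1  1  1  1  1  1  1  1  1  1
 G  0  1  1  1  1  1  1  1  2  2  2  2  2
 A  0  1  1  1  2  2  2  2  2  3  3  3  3
 A  0  1  1  1  2  3  3  3  3  3  3  4  4
 G  0  1  2  2  2  3  3  3  4  4  4  4  5
 A  0  1  2  2  3  3  3  3  4  5  5  5  5
 A  0  1  2  2  3  4  4  4  4  5  5  6  6
 G  0  1  2  2  3  4  4  4  5  5  6  6  7
 C  0  1  2  2  3  4  5  5  5  5  6  6  7
 G  0  1  2  2  3  4  5  5  6  6  6  6  7
 C  0  1  2  2  3  4  5  5  6  6  6  6  7
dp[11][12] = 7. One LCS (by backtracking along matches): TAAGAAG.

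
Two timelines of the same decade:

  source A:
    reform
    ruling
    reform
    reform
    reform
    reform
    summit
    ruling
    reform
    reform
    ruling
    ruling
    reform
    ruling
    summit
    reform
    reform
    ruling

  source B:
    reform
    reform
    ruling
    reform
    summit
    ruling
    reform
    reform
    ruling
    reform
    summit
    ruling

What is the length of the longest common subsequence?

11

Taking reform [1,2]; then ruling [2,3]; then reform [6,4]; then summit [7,5]; then ruling [8,6]; then reform [9,7]; then reform [10,8]; then ruling [12,9]; then reform [13,10]; then summit [15,11]; then ruling [18,12] gives a common subsequence of length 11. The LCS DP gives dp[18][12] = 11, so this is optimal.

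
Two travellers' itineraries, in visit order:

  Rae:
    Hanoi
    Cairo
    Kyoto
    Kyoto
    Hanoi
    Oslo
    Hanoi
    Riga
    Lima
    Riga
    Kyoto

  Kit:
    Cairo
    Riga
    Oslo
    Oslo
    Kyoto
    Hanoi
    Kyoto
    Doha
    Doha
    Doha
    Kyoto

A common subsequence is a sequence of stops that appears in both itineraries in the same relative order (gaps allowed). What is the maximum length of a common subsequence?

4

Pick Cairo [2,1], Kyoto [3,5], Kyoto [4,7], Kyoto [11,11]; all 4 stops appear in both, in order. The LCS DP gives dp[11][11] = 4, so this is optimal.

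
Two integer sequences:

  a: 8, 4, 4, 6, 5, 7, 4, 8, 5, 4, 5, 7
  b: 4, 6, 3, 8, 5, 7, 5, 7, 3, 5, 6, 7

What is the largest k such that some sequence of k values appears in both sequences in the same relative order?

7

Taking 4 (a #3, b #1); then 6 (a #4, b #2); then 5 (a #5, b #5); then 7 (a #6, b #6); then 5 (a #9, b #7); then 5 (a #11, b #10); then 7 (a #12, b #12) gives a common subsequence of length 7. The LCS DP gives dp[12][12] = 7, so this is optimal.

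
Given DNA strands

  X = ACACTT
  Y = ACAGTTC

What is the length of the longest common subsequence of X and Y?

Taking A at X[1]=Y[1]; then C at X[2]=Y[2]; then A at X[3]=Y[3]; then T at X[5]=Y[5]; then T at X[6]=Y[6] gives a common subsequence of length 5. Since dp[6][7] = 5, nothing longer is possible.

5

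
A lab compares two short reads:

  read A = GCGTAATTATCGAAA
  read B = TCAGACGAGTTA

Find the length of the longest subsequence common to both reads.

7

One common subsequence of length 7: G at read A[1]=read B[4], C at read A[2]=read B[6], G at read A[3]=read B[7], A at read A[5]=read B[8], T at read A[8]=read B[10], T at read A[10]=read B[11], A at read A[15]=read B[12], and the DP table's final entry dp[15][12] is also 7, so no common subsequence is longer.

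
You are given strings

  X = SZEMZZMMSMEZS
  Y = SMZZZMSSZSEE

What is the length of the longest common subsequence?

Pick S [1,1], Z [2,3], Z [5,4], Z [6,5], M [7,6], S [9,8], Z [12,9], S [13,10]; all 8 characters appear in both, in order. Since dp[13][12] = 8, nothing longer is possible.

8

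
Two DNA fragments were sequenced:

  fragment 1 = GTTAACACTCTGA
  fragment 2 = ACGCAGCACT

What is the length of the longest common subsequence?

Let dp[i][j] be the LCS length of the first i bases of fragment 1 and the first j bases of fragment 2. dp[i][j] = dp[i-1][j-1]+1 when the i-th and j-th bases match, else max(dp[i-1][j], dp[i][j-1]).
    ·  A  C  G  C  A  G  C  A  C  T
 ·  0  0  0  0  0  0  0  0  0  0  0
 G  0  0  0  1  1  1  1  1  1  1  1
 T  0  0  0  1  1  1  1  1  1  1  2
 T  0  0  0  1  1  1  1  1  1  1  2
 A  0  1  1  1  1  2  2  2  2  2  2
 A  0  1  1  1  1  2  2  2  3  3  3
 C  0  1  2  2  2  2  2  3  3  4  4
 A  0  1  2  2  2  3  3  3  4  4  4
 C  0  1  2  2  3  3  3  4  4  5  5
 T  0  1  2  2  3  3  3  4  4  5  6
 C  0  1  2  2  3  3  3  4  4  5  6
 T  0  1  2  2  3  3  3  4  4  5  6
 G  0  1  2  3  3  3  4  4  4  5  6
 A  0  1  2  3  3  4  4  4  5  5  6
dp[13][10] = 6. One LCS (by backtracking along matches): GACACT.

6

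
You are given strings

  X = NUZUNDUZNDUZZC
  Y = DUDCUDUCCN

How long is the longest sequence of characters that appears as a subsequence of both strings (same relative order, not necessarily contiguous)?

Let dp[i][j] be the LCS length of the first i characters of X and the first j characters of Y. dp[i][j] = dp[i-1][j-1]+1 when the i-th and j-th characters match, else max(dp[i-1][j], dp[i][j-1]).
    ·  D  U  D  C  U  D  U  C  C  N
 ·  0  0  0  0  0  0  0  0  0  0  0
 N  0  0  0  0  0  0  0  0  0  0  1
 U  0  0  1  1  1  1  1  1  1  1  1
 Z  0  0  1  1  1  1  1  1  1  1  1
 U  0  0  1  1  1  2  2  2  2  2  2
 N  0  0  1  1  1  2  2  2  2  2  3
 D  0  1  1  2  2  2  3  3  3  3  3
 U  0  1  2  2  2  3  3  4  4  4  4
 Z  0  1  2  2  2  3  3  4  4  4  4
 N  0  1  2  2  2  3  3  4  4  4  5
 D  0  1  2  3  3  3  4  4  4  4  5
 U  0  1  2  3  3  4  4  5  5  5  5
 Z  0  1  2  3  3  4  4  5  5  5  5
 Z  0  1  2  3  3  4  4  5  5  5  5
 C  0  1  2  3  4  4  4  5  6  6  6
dp[14][10] = 6. One LCS (by backtracking along matches): UDUDUC.

6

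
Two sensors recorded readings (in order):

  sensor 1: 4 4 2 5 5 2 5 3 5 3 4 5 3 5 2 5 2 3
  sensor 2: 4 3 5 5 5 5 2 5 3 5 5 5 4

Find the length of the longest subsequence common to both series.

9

Match 4 at sensor 1[1]=sensor 2[1]; then 5 at sensor 1[4]=sensor 2[5]; then 5 at sensor 1[5]=sensor 2[6]; then 2 at sensor 1[6]=sensor 2[7]; then 5 at sensor 1[7]=sensor 2[8]; then 3 at sensor 1[8]=sensor 2[9]; then 5 at sensor 1[9]=sensor 2[10]; then 5 at sensor 1[12]=sensor 2[11]; then 5 at sensor 1[14]=sensor 2[12] — 9 values in the same relative order in both. dp[18][13] = 9 confirms this is the maximum.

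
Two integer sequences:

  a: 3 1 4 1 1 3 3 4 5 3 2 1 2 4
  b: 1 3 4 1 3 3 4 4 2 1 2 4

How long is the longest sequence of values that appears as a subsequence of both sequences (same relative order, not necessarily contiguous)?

Pick 3 [1,2], 4 [3,3], 1 [5,4], 3 [6,5], 3 [7,6], 4 [8,8], 2 [11,9], 1 [12,10], 2 [13,11], 4 [14,12]; all 10 values appear in both, in order, and the DP table's final entry dp[14][12] is also 10, so no common subsequence is longer.

10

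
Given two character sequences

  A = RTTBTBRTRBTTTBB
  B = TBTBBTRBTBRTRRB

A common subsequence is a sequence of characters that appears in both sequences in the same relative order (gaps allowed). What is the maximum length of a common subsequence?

10

One common subsequence of length 10: T at A[2]=B[1]; then T at A[3]=B[3]; then B at A[4]=B[4]; then B at A[6]=B[5]; then T at A[8]=B[6]; then R at A[9]=B[7]; then B at A[10]=B[8]; then T at A[11]=B[9]; then T at A[12]=B[12]; then B at A[15]=B[15]. Since dp[15][15] = 10, nothing longer is possible.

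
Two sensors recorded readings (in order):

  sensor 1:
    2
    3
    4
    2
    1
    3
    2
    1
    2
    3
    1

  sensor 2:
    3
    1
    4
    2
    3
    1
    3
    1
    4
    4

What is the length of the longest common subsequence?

One common subsequence of length 7: 3 [2,1] → 4 [3,3] → 2 [4,4] → 3 [6,5] → 1 [8,6] → 3 [10,7] → 1 [11,8], and the DP table's final entry dp[11][10] is also 7, so no common subsequence is longer.

7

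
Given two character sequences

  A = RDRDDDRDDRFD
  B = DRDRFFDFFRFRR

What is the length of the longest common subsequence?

Match D at A[2]=B[1]; then R at A[3]=B[2]; then D at A[6]=B[3]; then R at A[7]=B[4]; then D at A[8]=B[7]; then R at A[10]=B[10]; then F at A[11]=B[11] — 7 characters in the same relative order in both, and the DP table's final entry dp[12][13] is also 7, so no common subsequence is longer.

7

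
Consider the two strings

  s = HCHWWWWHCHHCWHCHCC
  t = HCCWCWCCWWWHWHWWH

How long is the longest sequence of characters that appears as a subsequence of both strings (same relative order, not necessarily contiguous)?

10

Pick H [1,1], then C [2,5], then W [4,6], then W [5,9], then W [6,10], then W [7,11], then H [8,12], then H [10,14], then W [13,16], then H [16,17]; all 10 characters appear in both, in order. The LCS DP gives dp[18][17] = 10, so this is optimal.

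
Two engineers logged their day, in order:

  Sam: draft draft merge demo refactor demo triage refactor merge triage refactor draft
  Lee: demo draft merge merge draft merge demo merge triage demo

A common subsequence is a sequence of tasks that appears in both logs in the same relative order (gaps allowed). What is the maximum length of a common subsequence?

Taking draft (Sam #1, Lee #2), then draft (Sam #2, Lee #5), then merge (Sam #3, Lee #6), then demo (Sam #6, Lee #7), then merge (Sam #9, Lee #8), then triage (Sam #10, Lee #9) gives a common subsequence of length 6, and the DP table's final entry dp[12][10] is also 6, so no common subsequence is longer.

6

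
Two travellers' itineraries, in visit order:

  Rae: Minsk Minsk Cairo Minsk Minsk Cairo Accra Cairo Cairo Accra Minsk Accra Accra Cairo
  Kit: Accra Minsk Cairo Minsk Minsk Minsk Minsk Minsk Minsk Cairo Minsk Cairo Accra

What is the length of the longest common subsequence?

Taking Minsk at Rae[1]=Kit[6]; then Minsk at Rae[2]=Kit[7]; then Minsk at Rae[4]=Kit[8]; then Minsk at Rae[5]=Kit[9]; then Cairo at Rae[6]=Kit[10]; then Cairo at Rae[9]=Kit[12]; then Accra at Rae[13]=Kit[13] gives a common subsequence of length 7. dp[14][13] = 7 confirms this is the maximum.

7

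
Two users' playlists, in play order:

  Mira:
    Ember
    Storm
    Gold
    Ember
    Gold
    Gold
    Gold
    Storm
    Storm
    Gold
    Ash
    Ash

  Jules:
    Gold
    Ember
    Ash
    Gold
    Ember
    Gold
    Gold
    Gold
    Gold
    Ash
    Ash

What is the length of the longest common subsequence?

One common subsequence of length 9: Ember (Mira #1, Jules #2), then Gold (Mira #3, Jules #4), then Ember (Mira #4, Jules #5), then Gold (Mira #5, Jules #6), then Gold (Mira #6, Jules #7), then Gold (Mira #7, Jules #8), then Gold (Mira #10, Jules #9), then Ash (Mira #11, Jules #10), then Ash (Mira #12, Jules #11). dp[12][11] = 9 confirms this is the maximum.

9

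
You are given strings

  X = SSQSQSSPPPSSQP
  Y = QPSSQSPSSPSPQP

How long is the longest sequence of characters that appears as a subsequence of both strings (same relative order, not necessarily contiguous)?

10

Pick S at X[1]=Y[3]; then S at X[2]=Y[4]; then Q at X[3]=Y[5]; then S at X[4]=Y[6]; then S at X[6]=Y[8]; then S at X[7]=Y[9]; then P at X[8]=Y[10]; then P at X[10]=Y[12]; then Q at X[13]=Y[13]; then P at X[14]=Y[14]; all 10 characters appear in both, in order, and the DP table's final entry dp[14][14] is also 10, so no common subsequence is longer.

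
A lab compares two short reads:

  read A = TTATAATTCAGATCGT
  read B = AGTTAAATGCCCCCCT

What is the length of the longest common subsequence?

9

One common subsequence of length 9: T [1,3], T [2,4], A [3,5], A [5,6], A [6,7], T [7,8], C [9,14], C [14,15], T [16,16]. Since dp[16][16] = 9, nothing longer is possible.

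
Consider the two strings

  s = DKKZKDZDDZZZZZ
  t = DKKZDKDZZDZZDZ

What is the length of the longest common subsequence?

Taking D at s[1]=t[1], then K at s[2]=t[2], then K at s[3]=t[3], then Z at s[4]=t[4], then K at s[5]=t[6], then D at s[6]=t[7], then Z at s[7]=t[9], then D at s[9]=t[10], then Z at s[10]=t[11], then Z at s[11]=t[12], then Z at s[14]=t[14] gives a common subsequence of length 11. dp[14][14] = 11 confirms this is the maximum.

11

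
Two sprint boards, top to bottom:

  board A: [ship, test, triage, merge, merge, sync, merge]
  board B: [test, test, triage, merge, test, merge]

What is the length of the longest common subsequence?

One common subsequence of length 4: test [2,2], triage [3,3], merge [4,4], merge [7,6]. Since dp[7][6] = 4, nothing longer is possible.

4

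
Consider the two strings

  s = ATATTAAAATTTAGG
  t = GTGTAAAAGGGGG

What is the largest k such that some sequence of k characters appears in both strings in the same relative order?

Pick T at s[2]=t[2], T at s[5]=t[4], A at s[6]=t[5], A at s[7]=t[6], A at s[8]=t[7], A at s[9]=t[8], G at s[14]=t[12], G at s[15]=t[13]; all 8 characters appear in both, in order. Since dp[15][13] = 8, nothing longer is possible.

8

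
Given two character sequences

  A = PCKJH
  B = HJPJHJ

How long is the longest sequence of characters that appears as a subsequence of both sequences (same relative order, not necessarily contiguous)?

3

Let dp[i][j] be the LCS length of the first i characters of A and the first j characters of B. dp[i][j] = dp[i-1][j-1]+1 when the i-th and j-th characters match, else max(dp[i-1][j], dp[i][j-1]).
    ·  H  J  P  J  H  J
 ·  0  0  0  0  0  0  0
 P  0  0  0  1  1  1  1
 C  0  0  0  1  1  1  1
 K  0  0  0  1  1  1  1
 J  0  0  1  1  2  2  2
 H  0  1  1  1  2  3  3
dp[5][6] = 3. One LCS (by backtracking along matches): PJH.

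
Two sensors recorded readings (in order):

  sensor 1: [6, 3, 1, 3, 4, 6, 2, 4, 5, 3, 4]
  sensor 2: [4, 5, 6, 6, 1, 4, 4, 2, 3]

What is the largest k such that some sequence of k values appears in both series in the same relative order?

5

Match 6 at sensor 1[1]=sensor 2[4], then 1 at sensor 1[3]=sensor 2[5], then 4 at sensor 1[5]=sensor 2[7], then 2 at sensor 1[7]=sensor 2[8], then 3 at sensor 1[10]=sensor 2[9] — 5 values in the same relative order in both. The LCS DP gives dp[11][9] = 5, so this is optimal.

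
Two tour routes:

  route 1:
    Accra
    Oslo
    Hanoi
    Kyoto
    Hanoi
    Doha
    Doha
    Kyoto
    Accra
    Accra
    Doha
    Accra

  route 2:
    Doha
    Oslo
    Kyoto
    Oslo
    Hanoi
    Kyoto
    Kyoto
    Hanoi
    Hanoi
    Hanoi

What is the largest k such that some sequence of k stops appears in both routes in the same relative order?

4

One common subsequence of length 4: Oslo [2,4]; then Hanoi [3,5]; then Kyoto [4,7]; then Hanoi [5,10]. Since dp[12][10] = 4, nothing longer is possible.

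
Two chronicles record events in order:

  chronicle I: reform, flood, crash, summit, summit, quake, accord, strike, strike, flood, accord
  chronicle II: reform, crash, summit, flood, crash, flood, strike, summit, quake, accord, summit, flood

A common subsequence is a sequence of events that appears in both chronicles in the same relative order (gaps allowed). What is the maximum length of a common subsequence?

7

Taking reform (chronicle I #1, chronicle II #1), then flood (chronicle I #2, chronicle II #4), then crash (chronicle I #3, chronicle II #5), then summit (chronicle I #5, chronicle II #8), then quake (chronicle I #6, chronicle II #9), then accord (chronicle I #7, chronicle II #10), then flood (chronicle I #10, chronicle II #12) gives a common subsequence of length 7. The LCS DP gives dp[11][12] = 7, so this is optimal.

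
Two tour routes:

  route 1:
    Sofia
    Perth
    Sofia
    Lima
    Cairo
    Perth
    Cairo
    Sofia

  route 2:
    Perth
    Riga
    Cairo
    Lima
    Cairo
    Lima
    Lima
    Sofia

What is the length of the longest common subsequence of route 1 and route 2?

4

One common subsequence of length 4: Perth [2,1] → Lima [4,4] → Cairo [5,5] → Sofia [8,8]. The LCS DP gives dp[8][8] = 4, so this is optimal.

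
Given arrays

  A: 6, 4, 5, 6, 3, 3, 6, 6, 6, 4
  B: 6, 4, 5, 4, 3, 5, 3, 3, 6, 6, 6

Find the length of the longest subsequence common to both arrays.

Match 6 at A[1]=B[1] → 4 at A[2]=B[4] → 5 at A[3]=B[6] → 3 at A[5]=B[7] → 3 at A[6]=B[8] → 6 at A[7]=B[9] → 6 at A[8]=B[10] → 6 at A[9]=B[11] — 8 values in the same relative order in both. dp[10][11] = 8 confirms this is the maximum.

8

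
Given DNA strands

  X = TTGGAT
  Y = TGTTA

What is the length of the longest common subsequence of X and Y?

Let dp[i][j] be the LCS length of the first i bases of X and the first j bases of Y. dp[i][j] = dp[i-1][j-1]+1 when the i-th and j-th bases match, else max(dp[i-1][j], dp[i][j-1]).
    ·  T  G  T  T  A
 ·  0  0  0  0  0  0
 T  0  1  1  1  1  1
 T  0  1  1  2  2  2
 G  0  1  2  2  2  2
 G  0  1  2  2  2  2
 A  0  1  2  2  2  3
 T  0  1  2  3  3  3
dp[6][5] = 3. One LCS (by backtracking along matches): TTA.

3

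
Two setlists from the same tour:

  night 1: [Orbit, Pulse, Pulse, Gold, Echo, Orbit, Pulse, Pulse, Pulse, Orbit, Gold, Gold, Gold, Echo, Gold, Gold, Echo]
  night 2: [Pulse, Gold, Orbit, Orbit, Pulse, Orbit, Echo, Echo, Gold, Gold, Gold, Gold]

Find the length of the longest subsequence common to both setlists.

9

Match Pulse at night 1[3]=night 2[1], Gold at night 1[4]=night 2[2], Orbit at night 1[6]=night 2[4], Pulse at night 1[9]=night 2[5], Orbit at night 1[10]=night 2[6], Gold at night 1[12]=night 2[9], Gold at night 1[13]=night 2[10], Gold at night 1[15]=night 2[11], Gold at night 1[16]=night 2[12] — 9 songs in the same relative order in both, and the DP table's final entry dp[17][12] is also 9, so no common subsequence is longer.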